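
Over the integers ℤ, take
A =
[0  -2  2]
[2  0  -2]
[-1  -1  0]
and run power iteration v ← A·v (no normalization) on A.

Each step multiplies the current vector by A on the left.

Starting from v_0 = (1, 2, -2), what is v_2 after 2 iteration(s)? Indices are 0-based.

v_0 = (1, 2, -2).
v_1 = A·v_0 = (-8, 6, -3).
v_2 = A·v_1 = (-18, -10, 2).

v_2 = (-18, -10, 2)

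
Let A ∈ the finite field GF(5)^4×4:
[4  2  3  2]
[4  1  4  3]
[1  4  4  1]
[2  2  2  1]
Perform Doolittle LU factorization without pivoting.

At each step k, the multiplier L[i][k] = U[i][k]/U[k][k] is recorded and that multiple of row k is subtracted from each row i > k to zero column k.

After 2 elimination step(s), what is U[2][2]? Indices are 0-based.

k=0: U[0][0]=4
  eliminate (1,0): mult=1, new row 1: (0, 4, 1, 1); set L[1][0]=1
  eliminate (2,0): mult=4, new row 2: (0, 1, 2, 3); set L[2][0]=4
  eliminate (3,0): mult=3, new row 3: (0, 1, 3, 0); set L[3][0]=3
k=1: U[1][1]=4
  eliminate (2,1): mult=4, new row 2: (0, 0, 3, 4); set L[2][1]=4
  eliminate (3,1): mult=4, new row 3: (0, 0, 4, 1); set L[3][1]=4

U[2][2] = 3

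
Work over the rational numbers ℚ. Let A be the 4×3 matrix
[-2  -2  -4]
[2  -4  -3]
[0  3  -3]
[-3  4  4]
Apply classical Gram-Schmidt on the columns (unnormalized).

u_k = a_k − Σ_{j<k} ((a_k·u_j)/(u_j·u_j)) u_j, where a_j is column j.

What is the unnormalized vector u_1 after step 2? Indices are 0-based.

Step 1: u_0 = a_0 = (-2, 2, 0, -3).
Step 2: u_1 = a_1 − (-16/17)·u_0 = (-66/17, -36/17, 3, 20/17).

u_1 = (-66/17, -36/17, 3, 20/17)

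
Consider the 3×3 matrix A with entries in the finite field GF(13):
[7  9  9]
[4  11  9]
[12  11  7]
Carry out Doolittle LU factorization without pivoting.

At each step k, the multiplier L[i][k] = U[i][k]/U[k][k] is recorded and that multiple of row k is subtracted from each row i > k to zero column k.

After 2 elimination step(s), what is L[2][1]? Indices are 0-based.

L[2][1] = 4

[col 0] pivot 7
  R1 -= 8*R0 → (0, 4, 2)  (L[1][0] := 8)
  R2 -= 11*R0 → (0, 3, 12)  (L[2][0] := 11)
[col 1] pivot 4
  R2 -= 4*R1 → (0, 0, 4)  (L[2][1] := 4)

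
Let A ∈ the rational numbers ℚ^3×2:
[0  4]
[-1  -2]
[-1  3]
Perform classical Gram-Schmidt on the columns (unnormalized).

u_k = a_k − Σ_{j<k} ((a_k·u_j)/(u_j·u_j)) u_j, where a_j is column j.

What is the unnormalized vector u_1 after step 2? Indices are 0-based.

u_1 = (4, -5/2, 5/2)

Step 1: u_0 = a_0 = (0, -1, -1).
Step 2: u_1 = a_1 − (-1/2)·u_0 = (4, -5/2, 5/2).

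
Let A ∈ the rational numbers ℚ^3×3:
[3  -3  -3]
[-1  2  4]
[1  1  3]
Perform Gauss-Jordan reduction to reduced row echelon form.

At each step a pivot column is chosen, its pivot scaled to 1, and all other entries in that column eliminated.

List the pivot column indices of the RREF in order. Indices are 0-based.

pivot columns: 0, 1, 2

step 1: normalize row 0 (÷3) = (1, -1, -1)
  row 1: subtract -1×row0 = (0, 1, 3)
  row 2: subtract 1×row0 = (0, 2, 4)
step 2: normalize row 1 (÷1) = (0, 1, 3)
  row 0: subtract -1×row1 = (1, 0, 2)
  row 2: subtract 2×row1 = (0, 0, -2)
step 3: normalize row 2 (÷-2) = (0, 0, 1)
  row 0: subtract 2×row2 = (1, 0, 0)
  row 1: subtract 3×row2 = (0, 1, 0)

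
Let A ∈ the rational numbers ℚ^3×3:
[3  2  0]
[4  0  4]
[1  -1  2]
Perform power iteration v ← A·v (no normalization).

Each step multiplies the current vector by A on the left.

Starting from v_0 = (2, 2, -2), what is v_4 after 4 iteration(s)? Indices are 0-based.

v_0 = (2, 2, -2).
v_1 = A·v_0 = (10, 0, -4).
v_2 = A·v_1 = (30, 24, 2).
v_3 = A·v_2 = (138, 128, 10).
v_4 = A·v_3 = (670, 592, 30).

v_4 = (670, 592, 30)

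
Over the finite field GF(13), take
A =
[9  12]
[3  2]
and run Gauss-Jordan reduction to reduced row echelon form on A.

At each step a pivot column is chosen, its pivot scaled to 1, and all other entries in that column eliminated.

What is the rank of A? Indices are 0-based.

rank = 2

pivot(0,0)=9: scale R0 → (1, 10)
  clear (1,0): R1 −= (3)R0 → (0, 11)
pivot(1,1)=11: scale R1 → (0, 1)
  clear (0,1): R0 −= (10)R1 → (1, 0)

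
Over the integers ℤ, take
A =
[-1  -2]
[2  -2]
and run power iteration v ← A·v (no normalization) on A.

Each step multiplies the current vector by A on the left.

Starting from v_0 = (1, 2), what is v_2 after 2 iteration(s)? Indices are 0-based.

v_0 = (1, 2).
v_1 = A·v_0 = (-5, -2).
v_2 = A·v_1 = (9, -6).

v_2 = (9, -6)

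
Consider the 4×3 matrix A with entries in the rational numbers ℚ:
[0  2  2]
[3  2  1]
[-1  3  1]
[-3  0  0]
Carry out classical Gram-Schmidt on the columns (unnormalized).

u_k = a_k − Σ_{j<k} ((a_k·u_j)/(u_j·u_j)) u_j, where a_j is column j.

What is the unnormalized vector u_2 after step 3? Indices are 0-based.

Step 1: u_0 = a_0 = (0, 3, -1, -3).
Step 2: u_1 = a_1 − (3/19)·u_0 = (2, 29/19, 60/19, 9/19).
Step 3: u_2 = a_2 − (2/19)·u_0 − (165/314)·u_1 = (149/157, -37/314, -87/157, 21/314).

u_2 = (149/157, -37/314, -87/157, 21/314)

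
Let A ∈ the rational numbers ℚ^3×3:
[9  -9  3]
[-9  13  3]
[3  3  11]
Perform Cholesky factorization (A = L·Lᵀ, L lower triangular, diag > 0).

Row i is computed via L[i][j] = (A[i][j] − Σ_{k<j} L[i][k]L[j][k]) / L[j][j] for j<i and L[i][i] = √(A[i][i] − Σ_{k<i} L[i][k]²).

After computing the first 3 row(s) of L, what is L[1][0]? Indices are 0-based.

Step 1: L[0][0] = √(9) = 3.
  L[1][0] = (-9) / L[0][0] = -3.
Step 2: L[1][1] = √(4) = 2.
  L[2][0] = (3) / L[0][0] = 1.
  L[2][1] = (6) / L[1][1] = 3.
Step 3: L[2][2] = √(1) = 1.

L[1][0] = -3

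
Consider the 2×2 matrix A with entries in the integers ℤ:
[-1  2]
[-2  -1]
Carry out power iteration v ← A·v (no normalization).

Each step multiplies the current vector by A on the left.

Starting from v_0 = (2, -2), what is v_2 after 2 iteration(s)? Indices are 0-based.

v_2 = (2, 14)

v_0 = (2, -2).
v_1 = A·v_0 = (-6, -2).
v_2 = A·v_1 = (2, 14).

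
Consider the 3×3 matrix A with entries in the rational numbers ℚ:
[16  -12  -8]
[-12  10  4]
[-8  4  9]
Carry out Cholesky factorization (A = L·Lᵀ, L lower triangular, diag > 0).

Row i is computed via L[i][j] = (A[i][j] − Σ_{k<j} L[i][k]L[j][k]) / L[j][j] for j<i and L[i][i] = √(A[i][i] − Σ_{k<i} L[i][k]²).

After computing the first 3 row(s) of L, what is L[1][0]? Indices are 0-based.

L[1][0] = -3

Step 1: L[0][0] = √(16) = 4.
  L[1][0] = (-12) / L[0][0] = -3.
Step 2: L[1][1] = √(1) = 1.
  L[2][0] = (-8) / L[0][0] = -2.
  L[2][1] = (-2) / L[1][1] = -2.
Step 3: L[2][2] = √(1) = 1.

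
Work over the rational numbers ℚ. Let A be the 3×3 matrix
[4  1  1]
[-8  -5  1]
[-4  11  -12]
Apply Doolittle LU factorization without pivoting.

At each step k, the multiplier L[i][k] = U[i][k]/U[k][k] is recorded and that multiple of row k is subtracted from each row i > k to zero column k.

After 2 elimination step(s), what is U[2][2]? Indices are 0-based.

U[2][2] = 1

[col 0] pivot 4
  R1 -= -2*R0 → (0, -3, 3)  (L[1][0] := -2)
  R2 -= -1*R0 → (0, 12, -11)  (L[2][0] := -1)
[col 1] pivot -3
  R2 -= -4*R1 → (0, 0, 1)  (L[2][1] := -4)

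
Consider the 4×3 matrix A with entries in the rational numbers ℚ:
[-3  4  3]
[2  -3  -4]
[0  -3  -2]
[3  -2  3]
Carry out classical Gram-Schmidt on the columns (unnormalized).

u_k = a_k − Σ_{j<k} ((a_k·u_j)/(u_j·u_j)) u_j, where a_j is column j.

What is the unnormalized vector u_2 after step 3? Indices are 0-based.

Step 1: u_0 = a_0 = (-3, 2, 0, 3).
Step 2: u_1 = a_1 − (-12/11)·u_0 = (8/11, -9/11, -3, 14/11).
Step 3: u_2 = a_2 − (-4/11)·u_0 − (84/65)·u_1 = (63/65, -144/65, 122/65, 159/65).

u_2 = (63/65, -144/65, 122/65, 159/65)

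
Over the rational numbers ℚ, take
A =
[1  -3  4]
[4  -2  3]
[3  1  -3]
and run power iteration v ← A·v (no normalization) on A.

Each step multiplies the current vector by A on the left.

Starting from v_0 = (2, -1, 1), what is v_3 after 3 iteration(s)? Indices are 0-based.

v_3 = (66, -18, -152)

v_0 = (2, -1, 1).
v_1 = A·v_0 = (9, 13, 2).
v_2 = A·v_1 = (-22, 16, 34).
v_3 = A·v_2 = (66, -18, -152).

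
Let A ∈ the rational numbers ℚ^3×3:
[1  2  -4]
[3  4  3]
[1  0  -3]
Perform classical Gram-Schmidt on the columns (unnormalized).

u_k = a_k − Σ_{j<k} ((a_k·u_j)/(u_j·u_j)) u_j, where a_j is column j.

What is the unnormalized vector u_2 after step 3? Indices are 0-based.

u_2 = (-14/3, 7/3, -7/3)

Step 1: u_0 = a_0 = (1, 3, 1).
Step 2: u_1 = a_1 − (14/11)·u_0 = (8/11, 2/11, -14/11).
Step 3: u_2 = a_2 − (2/11)·u_0 − (2/3)·u_1 = (-14/3, 7/3, -7/3).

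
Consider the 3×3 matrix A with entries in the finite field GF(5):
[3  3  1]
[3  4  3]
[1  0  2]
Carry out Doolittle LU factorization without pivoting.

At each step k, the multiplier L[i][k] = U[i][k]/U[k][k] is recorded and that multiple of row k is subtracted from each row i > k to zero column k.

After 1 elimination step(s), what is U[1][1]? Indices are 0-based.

[col 0] pivot 3
  R1 -= 1*R0 → (0, 1, 2)  (L[1][0] := 1)
  R2 -= 2*R0 → (0, 4, 0)  (L[2][0] := 2)

U[1][1] = 1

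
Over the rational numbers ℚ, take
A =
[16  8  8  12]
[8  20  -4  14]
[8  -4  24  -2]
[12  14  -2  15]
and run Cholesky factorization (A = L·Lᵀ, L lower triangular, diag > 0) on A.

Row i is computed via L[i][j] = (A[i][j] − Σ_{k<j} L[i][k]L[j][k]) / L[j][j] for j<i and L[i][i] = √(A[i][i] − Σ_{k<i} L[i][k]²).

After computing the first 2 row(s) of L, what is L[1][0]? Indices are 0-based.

L[1][0] = 2

Step 1: L[0][0] = √(16) = 4.
  L[1][0] = (8) / L[0][0] = 2.
Step 2: L[1][1] = √(16) = 4.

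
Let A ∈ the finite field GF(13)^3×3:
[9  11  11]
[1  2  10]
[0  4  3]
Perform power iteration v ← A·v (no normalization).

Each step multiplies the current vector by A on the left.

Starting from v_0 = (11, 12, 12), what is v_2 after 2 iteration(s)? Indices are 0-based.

v_0 = (11, 12, 12).
v_1 = A·v_0 = (12, 12, 6).
v_2 = A·v_1 = (7, 5, 1).

v_2 = (7, 5, 1)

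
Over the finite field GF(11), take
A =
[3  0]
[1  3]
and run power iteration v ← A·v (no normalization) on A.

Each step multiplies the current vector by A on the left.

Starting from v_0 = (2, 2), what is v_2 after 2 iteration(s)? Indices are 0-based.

v_2 = (7, 8)

v_0 = (2, 2).
v_1 = A·v_0 = (6, 8).
v_2 = A·v_1 = (7, 8).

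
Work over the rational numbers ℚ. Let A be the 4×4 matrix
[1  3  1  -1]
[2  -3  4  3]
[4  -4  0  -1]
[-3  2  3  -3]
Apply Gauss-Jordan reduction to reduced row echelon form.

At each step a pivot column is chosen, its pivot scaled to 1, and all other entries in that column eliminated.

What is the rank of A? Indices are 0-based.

step 1: normalize row 0 (÷1) = (1, 3, 1, -1)
  row 1: subtract 2×row0 = (0, -9, 2, 5)
  row 2: subtract 4×row0 = (0, -16, -4, 3)
  row 3: subtract -3×row0 = (0, 11, 6, -6)
step 2: normalize row 1 (÷-9) = (0, 1, -2/9, -5/9)
  row 0: subtract 3×row1 = (1, 0, 5/3, 2/3)
  row 2: subtract -16×row1 = (0, 0, -68/9, -53/9)
  row 3: subtract 11×row1 = (0, 0, 76/9, 1/9)
step 3: normalize row 2 (÷-68/9) = (0, 0, 1, 53/68)
  row 0: subtract 5/3×row2 = (1, 0, 0, -43/68)
  row 1: subtract -2/9×row2 = (0, 1, 0, -13/34)
  row 3: subtract 76/9×row2 = (0, 0, 0, -110/17)
step 4: normalize row 3 (÷-110/17) = (0, 0, 0, 1)
  row 0: subtract -43/68×row3 = (1, 0, 0, 0)
  row 1: subtract -13/34×row3 = (0, 1, 0, 0)
  row 2: subtract 53/68×row3 = (0, 0, 1, 0)

rank = 4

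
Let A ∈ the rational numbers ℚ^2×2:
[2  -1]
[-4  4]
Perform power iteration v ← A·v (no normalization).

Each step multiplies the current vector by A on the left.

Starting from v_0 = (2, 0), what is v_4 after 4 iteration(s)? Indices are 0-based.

v_4 = (416, -1344)

v_0 = (2, 0).
v_1 = A·v_0 = (4, -8).
v_2 = A·v_1 = (16, -48).
v_3 = A·v_2 = (80, -256).
v_4 = A·v_3 = (416, -1344).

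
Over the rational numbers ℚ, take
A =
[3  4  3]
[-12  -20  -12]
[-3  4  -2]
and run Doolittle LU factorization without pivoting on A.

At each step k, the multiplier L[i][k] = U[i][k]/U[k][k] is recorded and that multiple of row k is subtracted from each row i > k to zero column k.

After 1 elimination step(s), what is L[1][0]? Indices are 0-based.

[col 0] pivot 3
  R1 -= -4*R0 → (0, -4, 0)  (L[1][0] := -4)
  R2 -= -1*R0 → (0, 8, 1)  (L[2][0] := -1)

L[1][0] = -4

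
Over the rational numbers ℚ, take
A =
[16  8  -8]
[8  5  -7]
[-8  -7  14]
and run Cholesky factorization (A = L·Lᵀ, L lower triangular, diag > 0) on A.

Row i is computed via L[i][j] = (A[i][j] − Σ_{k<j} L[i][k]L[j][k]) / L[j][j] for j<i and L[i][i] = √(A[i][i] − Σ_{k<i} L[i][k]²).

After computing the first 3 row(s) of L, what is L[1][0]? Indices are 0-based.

L[1][0] = 2

Step 1: L[0][0] = √(16) = 4.
  L[1][0] = (8) / L[0][0] = 2.
Step 2: L[1][1] = √(1) = 1.
  L[2][0] = (-8) / L[0][0] = -2.
  L[2][1] = (-3) / L[1][1] = -3.
Step 3: L[2][2] = √(1) = 1.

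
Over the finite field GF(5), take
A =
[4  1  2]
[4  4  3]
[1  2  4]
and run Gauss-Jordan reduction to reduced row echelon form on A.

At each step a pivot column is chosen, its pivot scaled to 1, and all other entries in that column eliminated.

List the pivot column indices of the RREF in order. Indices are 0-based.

pivot(0,0)=4: scale R0 → (1, 4, 3)
  clear (1,0): R1 −= (4)R0 → (0, 3, 1)
  clear (2,0): R2 −= (1)R0 → (0, 3, 1)
pivot(1,1)=3: scale R1 → (0, 1, 2)
  clear (0,1): R0 −= (4)R1 → (1, 0, 0)
  clear (2,1): R2 −= (3)R1 → (0, 0, 0)
col 2: no nonzero at/below row 2; advance.

pivot columns: 0, 1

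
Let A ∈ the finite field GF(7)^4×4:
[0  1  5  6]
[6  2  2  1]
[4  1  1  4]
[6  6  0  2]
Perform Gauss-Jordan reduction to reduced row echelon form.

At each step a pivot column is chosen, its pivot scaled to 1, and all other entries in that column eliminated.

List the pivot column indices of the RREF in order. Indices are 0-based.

pivot(0,0): swap R0↔R1
pivot(0,0)=6: scale R0 → (1, 5, 5, 6)
  clear (2,0): R2 −= (4)R0 → (0, 2, 2, 1)
  clear (3,0): R3 −= (6)R0 → (0, 4, 5, 1)
pivot(1,1)=1: scale R1 → (0, 1, 5, 6)
  clear (0,1): R0 −= (5)R1 → (1, 0, 1, 4)
  clear (2,1): R2 −= (2)R1 → (0, 0, 6, 3)
  clear (3,1): R3 −= (4)R1 → (0, 0, 6, 5)
pivot(2,2)=6: scale R2 → (0, 0, 1, 4)
  clear (0,2): R0 −= (1)R2 → (1, 0, 0, 0)
  clear (1,2): R1 −= (5)R2 → (0, 1, 0, 0)
  clear (3,2): R3 −= (6)R2 → (0, 0, 0, 2)
pivot(3,3)=2: scale R3 → (0, 0, 0, 1)
  clear (2,3): R2 −= (4)R3 → (0, 0, 1, 0)

pivot columns: 0, 1, 2, 3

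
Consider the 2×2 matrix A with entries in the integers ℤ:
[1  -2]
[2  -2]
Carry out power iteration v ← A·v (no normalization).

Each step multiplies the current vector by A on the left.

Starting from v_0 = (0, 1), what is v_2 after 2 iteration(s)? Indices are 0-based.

v_0 = (0, 1).
v_1 = A·v_0 = (-2, -2).
v_2 = A·v_1 = (2, 0).

v_2 = (2, 0)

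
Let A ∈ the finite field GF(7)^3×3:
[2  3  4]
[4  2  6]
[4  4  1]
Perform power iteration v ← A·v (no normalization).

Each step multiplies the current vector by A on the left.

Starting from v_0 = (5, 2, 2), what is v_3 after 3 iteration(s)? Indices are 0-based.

v_3 = (2, 4, 1)

v_0 = (5, 2, 2).
v_1 = A·v_0 = (3, 1, 2).
v_2 = A·v_1 = (3, 5, 4).
v_3 = A·v_2 = (2, 4, 1).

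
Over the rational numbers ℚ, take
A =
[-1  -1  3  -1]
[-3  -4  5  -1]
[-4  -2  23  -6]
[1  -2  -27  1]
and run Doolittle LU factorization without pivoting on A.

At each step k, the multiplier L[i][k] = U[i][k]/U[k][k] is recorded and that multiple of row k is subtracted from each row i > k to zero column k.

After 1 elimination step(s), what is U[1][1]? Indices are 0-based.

[col 0] pivot -1
  R1 -= 3*R0 → (0, -1, -4, 2)  (L[1][0] := 3)
  R2 -= 4*R0 → (0, 2, 11, -2)  (L[2][0] := 4)
  R3 -= -1*R0 → (0, -3, -24, 0)  (L[3][0] := -1)

U[1][1] = -1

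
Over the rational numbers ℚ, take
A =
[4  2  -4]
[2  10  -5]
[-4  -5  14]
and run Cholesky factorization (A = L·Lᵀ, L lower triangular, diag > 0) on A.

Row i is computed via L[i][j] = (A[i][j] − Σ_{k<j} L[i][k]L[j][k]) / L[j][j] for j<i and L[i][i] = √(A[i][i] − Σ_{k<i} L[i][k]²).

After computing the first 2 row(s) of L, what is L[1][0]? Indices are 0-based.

L[1][0] = 1

Step 1: L[0][0] = √(4) = 2.
  L[1][0] = (2) / L[0][0] = 1.
Step 2: L[1][1] = √(9) = 3.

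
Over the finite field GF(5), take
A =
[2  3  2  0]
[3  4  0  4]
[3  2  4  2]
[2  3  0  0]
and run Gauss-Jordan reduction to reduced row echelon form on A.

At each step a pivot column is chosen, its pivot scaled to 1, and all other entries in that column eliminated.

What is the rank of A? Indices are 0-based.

pivot(0,0)=2: scale R0 → (1, 4, 1, 0)
  clear (1,0): R1 −= (3)R0 → (0, 2, 2, 4)
  clear (2,0): R2 −= (3)R0 → (0, 0, 1, 2)
  clear (3,0): R3 −= (2)R0 → (0, 0, 3, 0)
pivot(1,1)=2: scale R1 → (0, 1, 1, 2)
  clear (0,1): R0 −= (4)R1 → (1, 0, 2, 2)
pivot(2,2)=1: scale R2 → (0, 0, 1, 2)
  clear (0,2): R0 −= (2)R2 → (1, 0, 0, 3)
  clear (1,2): R1 −= (1)R2 → (0, 1, 0, 0)
  clear (3,2): R3 −= (3)R2 → (0, 0, 0, 4)
pivot(3,3)=4: scale R3 → (0, 0, 0, 1)
  clear (0,3): R0 −= (3)R3 → (1, 0, 0, 0)
  clear (2,3): R2 −= (2)R3 → (0, 0, 1, 0)

rank = 4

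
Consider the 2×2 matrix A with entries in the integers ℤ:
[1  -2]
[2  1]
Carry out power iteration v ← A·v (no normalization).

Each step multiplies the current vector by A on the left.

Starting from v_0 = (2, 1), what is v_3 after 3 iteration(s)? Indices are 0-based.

v_0 = (2, 1).
v_1 = A·v_0 = (0, 5).
v_2 = A·v_1 = (-10, 5).
v_3 = A·v_2 = (-20, -15).

v_3 = (-20, -15)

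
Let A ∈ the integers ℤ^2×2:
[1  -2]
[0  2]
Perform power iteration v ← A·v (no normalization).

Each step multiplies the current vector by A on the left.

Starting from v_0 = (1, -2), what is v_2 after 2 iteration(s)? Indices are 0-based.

v_0 = (1, -2).
v_1 = A·v_0 = (5, -4).
v_2 = A·v_1 = (13, -8).

v_2 = (13, -8)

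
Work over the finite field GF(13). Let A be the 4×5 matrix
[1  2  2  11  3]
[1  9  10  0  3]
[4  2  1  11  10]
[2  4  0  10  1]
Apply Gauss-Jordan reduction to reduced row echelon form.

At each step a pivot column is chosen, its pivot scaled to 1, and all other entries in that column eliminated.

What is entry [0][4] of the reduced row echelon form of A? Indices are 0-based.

step 1: normalize row 0 (÷1) = (1, 2, 2, 11, 3)
  row 1: subtract 1×row0 = (0, 7, 8, 2, 0)
  row 2: subtract 4×row0 = (0, 7, 6, 6, 11)
  row 3: subtract 2×row0 = (0, 0, 9, 1, 8)
step 2: normalize row 1 (÷7) = (0, 1, 3, 4, 0)
  row 0: subtract 2×row1 = (1, 0, 9, 3, 3)
  row 2: subtract 7×row1 = (0, 0, 11, 4, 11)
step 3: normalize row 2 (÷11) = (0, 0, 1, 11, 1)
  row 0: subtract 9×row2 = (1, 0, 0, 8, 7)
  row 1: subtract 3×row2 = (0, 1, 0, 10, 10)
  row 3: subtract 9×row2 = (0, 0, 0, 6, 12)
step 4: normalize row 3 (÷6) = (0, 0, 0, 1, 2)
  row 0: subtract 8×row3 = (1, 0, 0, 0, 4)
  row 1: subtract 10×row3 = (0, 1, 0, 0, 3)
  row 2: subtract 11×row3 = (0, 0, 1, 0, 5)

M[0][4] = 4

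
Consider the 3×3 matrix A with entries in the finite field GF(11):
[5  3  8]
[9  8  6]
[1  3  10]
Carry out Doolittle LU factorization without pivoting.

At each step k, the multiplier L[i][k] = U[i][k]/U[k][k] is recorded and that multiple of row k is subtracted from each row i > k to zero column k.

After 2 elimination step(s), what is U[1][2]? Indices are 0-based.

Step 1: pivot at (0,0) is 5.
  row1 ← row1 − (4)·row0  ⇒  L[1][0]=4, U row1=(0, 7, 7)
  row2 ← row2 − (9)·row0  ⇒  L[2][0]=9, U row2=(0, 9, 4)
Step 2: pivot at (1,1) is 7.
  row2 ← row2 − (6)·row1  ⇒  L[2][1]=6, U row2=(0, 0, 6)

U[1][2] = 7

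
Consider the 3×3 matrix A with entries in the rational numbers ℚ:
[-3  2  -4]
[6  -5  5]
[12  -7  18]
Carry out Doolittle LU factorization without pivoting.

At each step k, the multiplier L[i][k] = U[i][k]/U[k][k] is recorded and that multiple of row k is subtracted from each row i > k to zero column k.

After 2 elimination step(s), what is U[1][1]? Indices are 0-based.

[col 0] pivot -3
  R1 -= -2*R0 → (0, -1, -3)  (L[1][0] := -2)
  R2 -= -4*R0 → (0, 1, 2)  (L[2][0] := -4)
[col 1] pivot -1
  R2 -= -1*R1 → (0, 0, -1)  (L[2][1] := -1)

U[1][1] = -1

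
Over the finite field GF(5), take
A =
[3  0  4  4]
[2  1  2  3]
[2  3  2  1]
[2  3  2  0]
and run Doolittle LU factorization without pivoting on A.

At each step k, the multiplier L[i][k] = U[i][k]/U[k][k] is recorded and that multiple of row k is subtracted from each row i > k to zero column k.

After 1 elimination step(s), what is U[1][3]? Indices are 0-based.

[col 0] pivot 3
  R1 -= 4*R0 → (0, 1, 1, 2)  (L[1][0] := 4)
  R2 -= 4*R0 → (0, 3, 1, 0)  (L[2][0] := 4)
  R3 -= 4*R0 → (0, 3, 1, 4)  (L[3][0] := 4)

U[1][3] = 2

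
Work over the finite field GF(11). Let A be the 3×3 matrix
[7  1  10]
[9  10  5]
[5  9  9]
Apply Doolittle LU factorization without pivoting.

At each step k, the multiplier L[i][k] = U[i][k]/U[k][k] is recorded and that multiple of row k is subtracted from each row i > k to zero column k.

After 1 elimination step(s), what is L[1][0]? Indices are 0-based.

k=0: U[0][0]=7
  eliminate (1,0): mult=6, new row 1: (0, 4, 0); set L[1][0]=6
  eliminate (2,0): mult=7, new row 2: (0, 2, 5); set L[2][0]=7

L[1][0] = 6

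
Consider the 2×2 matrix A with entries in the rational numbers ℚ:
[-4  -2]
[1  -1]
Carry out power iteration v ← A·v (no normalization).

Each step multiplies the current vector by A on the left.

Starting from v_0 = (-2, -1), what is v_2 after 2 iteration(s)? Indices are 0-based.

v_0 = (-2, -1).
v_1 = A·v_0 = (10, -1).
v_2 = A·v_1 = (-38, 11).

v_2 = (-38, 11)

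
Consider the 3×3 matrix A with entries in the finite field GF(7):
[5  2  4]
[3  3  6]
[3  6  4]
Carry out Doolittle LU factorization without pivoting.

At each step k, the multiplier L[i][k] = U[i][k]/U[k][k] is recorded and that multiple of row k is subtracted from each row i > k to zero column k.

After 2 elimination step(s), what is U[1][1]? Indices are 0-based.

U[1][1] = 6

[col 0] pivot 5
  R1 -= 2*R0 → (0, 6, 5)  (L[1][0] := 2)
  R2 -= 2*R0 → (0, 2, 3)  (L[2][0] := 2)
[col 1] pivot 6
  R2 -= 5*R1 → (0, 0, 6)  (L[2][1] := 5)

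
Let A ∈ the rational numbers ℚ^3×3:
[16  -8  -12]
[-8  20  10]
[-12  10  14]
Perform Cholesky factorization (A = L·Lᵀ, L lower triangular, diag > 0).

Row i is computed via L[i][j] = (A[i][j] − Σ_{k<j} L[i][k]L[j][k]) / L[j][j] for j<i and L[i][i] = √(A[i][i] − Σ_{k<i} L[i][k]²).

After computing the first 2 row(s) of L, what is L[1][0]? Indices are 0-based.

Step 1: L[0][0] = √(16) = 4.
  L[1][0] = (-8) / L[0][0] = -2.
Step 2: L[1][1] = √(16) = 4.

L[1][0] = -2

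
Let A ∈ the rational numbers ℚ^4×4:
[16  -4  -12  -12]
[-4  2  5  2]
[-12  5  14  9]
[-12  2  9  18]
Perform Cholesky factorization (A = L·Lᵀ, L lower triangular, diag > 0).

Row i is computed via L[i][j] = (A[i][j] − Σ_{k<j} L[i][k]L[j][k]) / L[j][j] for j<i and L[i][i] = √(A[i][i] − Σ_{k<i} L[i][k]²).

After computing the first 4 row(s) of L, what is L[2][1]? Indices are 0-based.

Step 1: L[0][0] = √(16) = 4.
  L[1][0] = (-4) / L[0][0] = -1.
Step 2: L[1][1] = √(1) = 1.
  L[2][0] = (-12) / L[0][0] = -3.
  L[2][1] = (2) / L[1][1] = 2.
Step 3: L[2][2] = √(1) = 1.
  L[3][0] = (-12) / L[0][0] = -3.
  L[3][1] = (-1) / L[1][1] = -1.
  L[3][2] = (2) / L[2][2] = 2.
Step 4: L[3][3] = √(4) = 2.

L[2][1] = 2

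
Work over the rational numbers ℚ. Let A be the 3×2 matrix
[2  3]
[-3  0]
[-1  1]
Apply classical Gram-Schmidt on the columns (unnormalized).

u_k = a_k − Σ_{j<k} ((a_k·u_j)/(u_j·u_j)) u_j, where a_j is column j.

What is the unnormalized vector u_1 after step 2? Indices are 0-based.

u_1 = (16/7, 15/14, 19/14)

Step 1: u_0 = a_0 = (2, -3, -1).
Step 2: u_1 = a_1 − (5/14)·u_0 = (16/7, 15/14, 19/14).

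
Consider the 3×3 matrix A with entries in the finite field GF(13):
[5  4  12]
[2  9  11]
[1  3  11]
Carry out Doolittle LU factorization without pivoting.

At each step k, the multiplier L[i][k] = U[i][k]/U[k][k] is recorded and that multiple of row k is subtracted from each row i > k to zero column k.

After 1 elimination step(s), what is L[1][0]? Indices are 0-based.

Step 1: pivot at (0,0) is 5.
  row1 ← row1 − (3)·row0  ⇒  L[1][0]=3, U row1=(0, 10, 1)
  row2 ← row2 − (8)·row0  ⇒  L[2][0]=8, U row2=(0, 10, 6)

L[1][0] = 3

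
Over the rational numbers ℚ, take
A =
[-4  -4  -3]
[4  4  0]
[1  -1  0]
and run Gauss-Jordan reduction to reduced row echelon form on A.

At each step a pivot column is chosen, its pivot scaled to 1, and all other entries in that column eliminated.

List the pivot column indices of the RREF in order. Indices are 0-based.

step 1: normalize row 0 (÷-4) = (1, 1, 3/4)
  row 1: subtract 4×row0 = (0, 0, -3)
  row 2: subtract 1×row0 = (0, -2, -3/4)
step 2: exchange rows 1,2
step 2: normalize row 1 (÷-2) = (0, 1, 3/8)
  row 0: subtract 1×row1 = (1, 0, 3/8)
step 3: normalize row 2 (÷-3) = (0, 0, 1)
  row 0: subtract 3/8×row2 = (1, 0, 0)
  row 1: subtract 3/8×row2 = (0, 1, 0)

pivot columns: 0, 1, 2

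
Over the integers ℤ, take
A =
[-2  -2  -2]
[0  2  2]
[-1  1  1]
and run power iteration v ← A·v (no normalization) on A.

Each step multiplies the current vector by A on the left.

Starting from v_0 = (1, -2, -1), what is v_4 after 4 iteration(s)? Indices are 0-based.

v_4 = (140, -228, -158)

v_0 = (1, -2, -1).
v_1 = A·v_0 = (4, -6, -4).
v_2 = A·v_1 = (12, -20, -14).
v_3 = A·v_2 = (44, -68, -46).
v_4 = A·v_3 = (140, -228, -158).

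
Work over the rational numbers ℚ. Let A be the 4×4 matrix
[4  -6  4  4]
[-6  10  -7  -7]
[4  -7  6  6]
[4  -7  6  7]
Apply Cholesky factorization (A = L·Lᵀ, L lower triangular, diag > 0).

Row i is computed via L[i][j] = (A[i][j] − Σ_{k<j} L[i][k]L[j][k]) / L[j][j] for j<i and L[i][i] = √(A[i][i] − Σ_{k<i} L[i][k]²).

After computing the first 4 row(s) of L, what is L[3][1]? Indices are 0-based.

Step 1: L[0][0] = √(4) = 2.
  L[1][0] = (-6) / L[0][0] = -3.
Step 2: L[1][1] = √(1) = 1.
  L[2][0] = (4) / L[0][0] = 2.
  L[2][1] = (-1) / L[1][1] = -1.
Step 3: L[2][2] = √(1) = 1.
  L[3][0] = (4) / L[0][0] = 2.
  L[3][1] = (-1) / L[1][1] = -1.
  L[3][2] = (1) / L[2][2] = 1.
Step 4: L[3][3] = √(1) = 1.

L[3][1] = -1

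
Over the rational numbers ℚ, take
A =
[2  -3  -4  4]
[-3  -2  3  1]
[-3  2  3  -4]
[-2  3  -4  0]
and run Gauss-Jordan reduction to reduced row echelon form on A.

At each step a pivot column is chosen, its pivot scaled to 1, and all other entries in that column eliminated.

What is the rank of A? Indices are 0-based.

rank = 4

[1] R0 /= 2  ⇒  (1, -3/2, -2, 2)
     R1 -= -3·R0  ⇒  (0, -13/2, -3, 7)
     R2 -= -3·R0  ⇒  (0, -5/2, -3, 2)
     R3 -= -2·R0  ⇒  (0, 0, -8, 4)
[2] R1 /= -13/2  ⇒  (0, 1, 6/13, -14/13)
     R0 -= -3/2·R1  ⇒  (1, 0, -17/13, 5/13)
     R2 -= -5/2·R1  ⇒  (0, 0, -24/13, -9/13)
[3] R2 /= -24/13  ⇒  (0, 0, 1, 3/8)
     R0 -= -17/13·R2  ⇒  (1, 0, 0, 7/8)
     R1 -= 6/13·R2  ⇒  (0, 1, 0, -5/4)
     R3 -= -8·R2  ⇒  (0, 0, 0, 7)
[4] R3 /= 7  ⇒  (0, 0, 0, 1)
     R0 -= 7/8·R3  ⇒  (1, 0, 0, 0)
     R1 -= -5/4·R3  ⇒  (0, 1, 0, 0)
     R2 -= 3/8·R3  ⇒  (0, 0, 1, 0)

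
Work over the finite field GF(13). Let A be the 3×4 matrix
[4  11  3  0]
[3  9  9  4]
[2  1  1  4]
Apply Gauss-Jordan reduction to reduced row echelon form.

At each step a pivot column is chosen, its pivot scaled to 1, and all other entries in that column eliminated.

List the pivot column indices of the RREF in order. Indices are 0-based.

pivot(0,0)=4: scale R0 → (1, 6, 4, 0)
  clear (1,0): R1 −= (3)R0 → (0, 4, 10, 4)
  clear (2,0): R2 −= (2)R0 → (0, 2, 6, 4)
pivot(1,1)=4: scale R1 → (0, 1, 9, 1)
  clear (0,1): R0 −= (6)R1 → (1, 0, 2, 7)
  clear (2,1): R2 −= (2)R1 → (0, 0, 1, 2)
pivot(2,2)=1: scale R2 → (0, 0, 1, 2)
  clear (0,2): R0 −= (2)R2 → (1, 0, 0, 3)
  clear (1,2): R1 −= (9)R2 → (0, 1, 0, 9)

pivot columns: 0, 1, 2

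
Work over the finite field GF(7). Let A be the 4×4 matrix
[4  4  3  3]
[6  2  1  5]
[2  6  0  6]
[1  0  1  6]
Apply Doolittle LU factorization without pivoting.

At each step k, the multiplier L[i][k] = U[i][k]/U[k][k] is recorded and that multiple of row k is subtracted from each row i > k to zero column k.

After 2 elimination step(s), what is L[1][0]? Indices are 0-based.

k=0: U[0][0]=4
  eliminate (1,0): mult=5, new row 1: (0, 3, 0, 4); set L[1][0]=5
  eliminate (2,0): mult=4, new row 2: (0, 4, 2, 1); set L[2][0]=4
  eliminate (3,0): mult=2, new row 3: (0, 6, 2, 0); set L[3][0]=2
k=1: U[1][1]=3
  eliminate (2,1): mult=6, new row 2: (0, 0, 2, 5); set L[2][1]=6
  eliminate (3,1): mult=2, new row 3: (0, 0, 2, 6); set L[3][1]=2

L[1][0] = 5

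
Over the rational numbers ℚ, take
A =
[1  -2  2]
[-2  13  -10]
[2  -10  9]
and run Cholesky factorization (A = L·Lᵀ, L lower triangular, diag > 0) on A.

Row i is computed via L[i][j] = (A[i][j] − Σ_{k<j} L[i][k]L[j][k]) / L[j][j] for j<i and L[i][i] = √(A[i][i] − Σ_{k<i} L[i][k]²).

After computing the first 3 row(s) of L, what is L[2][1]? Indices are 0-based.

L[2][1] = -2

Step 1: L[0][0] = √(1) = 1.
  L[1][0] = (-2) / L[0][0] = -2.
Step 2: L[1][1] = √(9) = 3.
  L[2][0] = (2) / L[0][0] = 2.
  L[2][1] = (-6) / L[1][1] = -2.
Step 3: L[2][2] = √(1) = 1.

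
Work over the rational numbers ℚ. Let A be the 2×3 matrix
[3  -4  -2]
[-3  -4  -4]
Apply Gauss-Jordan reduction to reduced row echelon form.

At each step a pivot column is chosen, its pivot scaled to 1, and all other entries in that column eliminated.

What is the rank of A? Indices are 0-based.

pivot(0,0)=3: scale R0 → (1, -4/3, -2/3)
  clear (1,0): R1 −= (-3)R0 → (0, -8, -6)
pivot(1,1)=-8: scale R1 → (0, 1, 3/4)
  clear (0,1): R0 −= (-4/3)R1 → (1, 0, 1/3)

rank = 2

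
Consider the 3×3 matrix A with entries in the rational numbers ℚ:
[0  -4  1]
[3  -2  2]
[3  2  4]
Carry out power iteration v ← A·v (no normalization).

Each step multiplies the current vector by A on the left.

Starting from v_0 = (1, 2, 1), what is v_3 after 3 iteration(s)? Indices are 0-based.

v_0 = (1, 2, 1).
v_1 = A·v_0 = (-7, 1, 11).
v_2 = A·v_1 = (7, -1, 25).
v_3 = A·v_2 = (29, 73, 119).

v_3 = (29, 73, 119)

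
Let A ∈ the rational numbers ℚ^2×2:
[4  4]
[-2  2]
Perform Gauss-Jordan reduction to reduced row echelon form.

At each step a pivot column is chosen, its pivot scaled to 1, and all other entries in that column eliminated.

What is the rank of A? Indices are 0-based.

pivot(0,0)=4: scale R0 → (1, 1)
  clear (1,0): R1 −= (-2)R0 → (0, 4)
pivot(1,1)=4: scale R1 → (0, 1)
  clear (0,1): R0 −= (1)R1 → (1, 0)

rank = 2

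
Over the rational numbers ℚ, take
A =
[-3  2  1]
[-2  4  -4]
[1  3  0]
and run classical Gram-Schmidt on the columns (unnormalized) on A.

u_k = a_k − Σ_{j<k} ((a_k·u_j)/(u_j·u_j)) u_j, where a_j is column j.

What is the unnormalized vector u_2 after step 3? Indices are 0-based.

u_2 = (36/19, -198/95, 144/95)

Step 1: u_0 = a_0 = (-3, -2, 1).
Step 2: u_1 = a_1 − (-11/14)·u_0 = (-5/14, 17/7, 53/14).
Step 3: u_2 = a_2 − (5/14)·u_0 − (-47/95)·u_1 = (36/19, -198/95, 144/95).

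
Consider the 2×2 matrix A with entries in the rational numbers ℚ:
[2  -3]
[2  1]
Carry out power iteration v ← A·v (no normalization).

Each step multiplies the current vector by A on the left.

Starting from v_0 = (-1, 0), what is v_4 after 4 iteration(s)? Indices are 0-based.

v_4 = (50, 42)

v_0 = (-1, 0).
v_1 = A·v_0 = (-2, -2).
v_2 = A·v_1 = (2, -6).
v_3 = A·v_2 = (22, -2).
v_4 = A·v_3 = (50, 42).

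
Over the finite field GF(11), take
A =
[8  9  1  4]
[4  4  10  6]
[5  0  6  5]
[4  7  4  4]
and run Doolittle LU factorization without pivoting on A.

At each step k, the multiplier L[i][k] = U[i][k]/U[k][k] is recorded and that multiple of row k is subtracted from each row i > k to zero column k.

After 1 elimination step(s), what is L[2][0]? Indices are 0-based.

Step 1: pivot at (0,0) is 8.
  row1 ← row1 − (6)·row0  ⇒  L[1][0]=6, U row1=(0, 5, 4, 4)
  row2 ← row2 − (2)·row0  ⇒  L[2][0]=2, U row2=(0, 4, 4, 8)
  row3 ← row3 − (6)·row0  ⇒  L[3][0]=6, U row3=(0, 8, 9, 2)

L[2][0] = 2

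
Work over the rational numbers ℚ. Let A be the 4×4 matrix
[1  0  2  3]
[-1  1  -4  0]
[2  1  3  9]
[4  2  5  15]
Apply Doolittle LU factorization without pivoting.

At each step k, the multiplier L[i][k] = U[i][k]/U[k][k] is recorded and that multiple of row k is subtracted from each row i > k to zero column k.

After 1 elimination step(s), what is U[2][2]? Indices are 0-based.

U[2][2] = -1

k=0: U[0][0]=1
  eliminate (1,0): mult=-1, new row 1: (0, 1, -2, 3); set L[1][0]=-1
  eliminate (2,0): mult=2, new row 2: (0, 1, -1, 3); set L[2][0]=2
  eliminate (3,0): mult=4, new row 3: (0, 2, -3, 3); set L[3][0]=4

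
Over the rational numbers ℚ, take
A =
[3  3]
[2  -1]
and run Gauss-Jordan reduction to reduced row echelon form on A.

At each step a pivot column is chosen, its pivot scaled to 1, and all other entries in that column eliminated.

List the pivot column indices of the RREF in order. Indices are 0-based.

pivot columns: 0, 1

pivot(0,0)=3: scale R0 → (1, 1)
  clear (1,0): R1 −= (2)R0 → (0, -3)
pivot(1,1)=-3: scale R1 → (0, 1)
  clear (0,1): R0 −= (1)R1 → (1, 0)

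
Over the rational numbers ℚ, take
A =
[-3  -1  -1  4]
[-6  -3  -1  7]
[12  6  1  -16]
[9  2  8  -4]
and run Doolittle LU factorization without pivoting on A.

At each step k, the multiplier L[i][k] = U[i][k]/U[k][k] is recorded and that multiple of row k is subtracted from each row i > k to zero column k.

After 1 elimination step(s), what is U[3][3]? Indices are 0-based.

U[3][3] = 8

Step 1: pivot at (0,0) is -3.
  row1 ← row1 − (2)·row0  ⇒  L[1][0]=2, U row1=(0, -1, 1, -1)
  row2 ← row2 − (-4)·row0  ⇒  L[2][0]=-4, U row2=(0, 2, -3, 0)
  row3 ← row3 − (-3)·row0  ⇒  L[3][0]=-3, U row3=(0, -1, 5, 8)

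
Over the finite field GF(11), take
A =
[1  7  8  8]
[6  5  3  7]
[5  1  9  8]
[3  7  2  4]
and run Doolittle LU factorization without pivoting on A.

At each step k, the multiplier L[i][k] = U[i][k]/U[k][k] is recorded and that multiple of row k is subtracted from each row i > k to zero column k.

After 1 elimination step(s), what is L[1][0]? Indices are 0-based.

[col 0] pivot 1
  R1 -= 6*R0 → (0, 7, 10, 3)  (L[1][0] := 6)
  R2 -= 5*R0 → (0, 10, 2, 1)  (L[2][0] := 5)
  R3 -= 3*R0 → (0, 8, 0, 2)  (L[3][0] := 3)

L[1][0] = 6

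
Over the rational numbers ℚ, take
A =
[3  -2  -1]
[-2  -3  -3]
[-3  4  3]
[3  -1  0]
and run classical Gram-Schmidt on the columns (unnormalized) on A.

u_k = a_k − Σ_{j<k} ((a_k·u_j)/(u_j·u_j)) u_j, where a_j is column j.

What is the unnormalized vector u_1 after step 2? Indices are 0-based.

Step 1: u_0 = a_0 = (3, -2, -3, 3).
Step 2: u_1 = a_1 − (-15/31)·u_0 = (-17/31, -123/31, 79/31, 14/31).

u_1 = (-17/31, -123/31, 79/31, 14/31)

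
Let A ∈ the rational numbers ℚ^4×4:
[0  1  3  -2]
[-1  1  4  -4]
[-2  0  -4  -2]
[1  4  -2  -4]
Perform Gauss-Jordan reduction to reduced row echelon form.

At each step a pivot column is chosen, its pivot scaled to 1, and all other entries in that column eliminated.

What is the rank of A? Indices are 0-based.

step 1: exchange rows 0,1
step 1: normalize row 0 (÷-1) = (1, -1, -4, 4)
  row 2: subtract -2×row0 = (0, -2, -12, 6)
  row 3: subtract 1×row0 = (0, 5, 2, -8)
step 2: normalize row 1 (÷1) = (0, 1, 3, -2)
  row 0: subtract -1×row1 = (1, 0, -1, 2)
  row 2: subtract -2×row1 = (0, 0, -6, 2)
  row 3: subtract 5×row1 = (0, 0, -13, 2)
step 3: normalize row 2 (÷-6) = (0, 0, 1, -1/3)
  row 0: subtract -1×row2 = (1, 0, 0, 5/3)
  row 1: subtract 3×row2 = (0, 1, 0, -1)
  row 3: subtract -13×row2 = (0, 0, 0, -7/3)
step 4: normalize row 3 (÷-7/3) = (0, 0, 0, 1)
  row 0: subtract 5/3×row3 = (1, 0, 0, 0)
  row 1: subtract -1×row3 = (0, 1, 0, 0)
  row 2: subtract -1/3×row3 = (0, 0, 1, 0)

rank = 4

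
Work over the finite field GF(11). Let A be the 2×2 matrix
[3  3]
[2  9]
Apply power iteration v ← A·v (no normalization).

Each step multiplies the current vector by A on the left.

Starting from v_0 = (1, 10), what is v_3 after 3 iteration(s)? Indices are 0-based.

v_0 = (1, 10).
v_1 = A·v_0 = (0, 4).
v_2 = A·v_1 = (1, 3).
v_3 = A·v_2 = (1, 7).

v_3 = (1, 7)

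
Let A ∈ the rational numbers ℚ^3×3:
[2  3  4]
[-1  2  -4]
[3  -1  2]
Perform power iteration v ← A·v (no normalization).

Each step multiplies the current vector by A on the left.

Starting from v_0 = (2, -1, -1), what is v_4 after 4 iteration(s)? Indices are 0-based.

v_4 = (50, -329, 117)

v_0 = (2, -1, -1).
v_1 = A·v_0 = (-3, 0, 5).
v_2 = A·v_1 = (14, -17, 1).
v_3 = A·v_2 = (-19, -52, 61).
v_4 = A·v_3 = (50, -329, 117).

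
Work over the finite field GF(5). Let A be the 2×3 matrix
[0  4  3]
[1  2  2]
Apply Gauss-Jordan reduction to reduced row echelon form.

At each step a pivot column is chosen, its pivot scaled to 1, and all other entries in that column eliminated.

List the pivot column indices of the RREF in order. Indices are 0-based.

pivot columns: 0, 1

[1] R0 <-> R1
[1] R0 /= 1  ⇒  (1, 2, 2)
[2] R1 /= 4  ⇒  (0, 1, 2)
     R0 -= 2·R1  ⇒  (1, 0, 3)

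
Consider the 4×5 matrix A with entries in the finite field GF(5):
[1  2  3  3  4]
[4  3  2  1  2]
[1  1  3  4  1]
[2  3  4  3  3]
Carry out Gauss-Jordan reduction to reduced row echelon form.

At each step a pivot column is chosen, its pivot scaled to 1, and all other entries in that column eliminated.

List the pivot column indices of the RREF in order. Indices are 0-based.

[1] R0 /= 1  ⇒  (1, 2, 3, 3, 4)
     R1 -= 4·R0  ⇒  (0, 0, 0, 4, 1)
     R2 -= 1·R0  ⇒  (0, 4, 0, 1, 2)
     R3 -= 2·R0  ⇒  (0, 4, 3, 2, 0)
[2] R1 <-> R2
[2] R1 /= 4  ⇒  (0, 1, 0, 4, 3)
     R0 -= 2·R1  ⇒  (1, 0, 3, 0, 3)
     R3 -= 4·R1  ⇒  (0, 0, 3, 1, 3)
[3] R2 <-> R3
[3] R2 /= 3  ⇒  (0, 0, 1, 2, 1)
     R0 -= 3·R2  ⇒  (1, 0, 0, 4, 0)
[4] R3 /= 4  ⇒  (0, 0, 0, 1, 4)
     R0 -= 4·R3  ⇒  (1, 0, 0, 0, 4)
     R1 -= 4·R3  ⇒  (0, 1, 0, 0, 2)
     R2 -= 2·R3  ⇒  (0, 0, 1, 0, 3)

pivot columns: 0, 1, 2, 3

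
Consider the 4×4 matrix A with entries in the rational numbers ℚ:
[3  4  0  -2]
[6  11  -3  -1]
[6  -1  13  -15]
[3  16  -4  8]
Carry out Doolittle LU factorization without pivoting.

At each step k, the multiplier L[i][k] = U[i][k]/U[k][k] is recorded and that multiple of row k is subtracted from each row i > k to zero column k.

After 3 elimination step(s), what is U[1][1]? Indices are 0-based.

Step 1: pivot at (0,0) is 3.
  row1 ← row1 − (2)·row0  ⇒  L[1][0]=2, U row1=(0, 3, -3, 3)
  row2 ← row2 − (2)·row0  ⇒  L[2][0]=2, U row2=(0, -9, 13, -11)
  row3 ← row3 − (1)·row0  ⇒  L[3][0]=1, U row3=(0, 12, -4, 10)
Step 2: pivot at (1,1) is 3.
  row2 ← row2 − (-3)·row1  ⇒  L[2][1]=-3, U row2=(0, 0, 4, -2)
  row3 ← row3 − (4)·row1  ⇒  L[3][1]=4, U row3=(0, 0, 8, -2)
Step 3: pivot at (2,2) is 4.
  row3 ← row3 − (2)·row2  ⇒  L[3][2]=2, U row3=(0, 0, 0, 2)

U[1][1] = 3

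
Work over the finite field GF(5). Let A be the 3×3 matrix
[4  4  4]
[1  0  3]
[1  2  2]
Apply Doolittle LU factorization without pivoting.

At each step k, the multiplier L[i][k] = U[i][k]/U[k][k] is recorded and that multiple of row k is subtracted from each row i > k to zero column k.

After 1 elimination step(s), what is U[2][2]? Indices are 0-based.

k=0: U[0][0]=4
  eliminate (1,0): mult=4, new row 1: (0, 4, 2); set L[1][0]=4
  eliminate (2,0): mult=4, new row 2: (0, 1, 1); set L[2][0]=4

U[2][2] = 1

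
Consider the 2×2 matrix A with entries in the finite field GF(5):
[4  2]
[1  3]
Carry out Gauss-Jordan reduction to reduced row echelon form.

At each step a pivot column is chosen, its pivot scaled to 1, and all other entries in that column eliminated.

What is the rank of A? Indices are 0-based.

[1] R0 /= 4  ⇒  (1, 3)
     R1 -= 1·R0  ⇒  (0, 0)
column 1 empty below row 1

rank = 1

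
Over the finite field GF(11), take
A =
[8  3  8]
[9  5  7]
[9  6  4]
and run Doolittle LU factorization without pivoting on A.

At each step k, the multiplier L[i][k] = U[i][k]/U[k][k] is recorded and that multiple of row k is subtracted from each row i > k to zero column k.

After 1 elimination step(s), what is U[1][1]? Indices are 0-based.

k=0: U[0][0]=8
  eliminate (1,0): mult=8, new row 1: (0, 3, 9); set L[1][0]=8
  eliminate (2,0): mult=8, new row 2: (0, 4, 6); set L[2][0]=8

U[1][1] = 3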